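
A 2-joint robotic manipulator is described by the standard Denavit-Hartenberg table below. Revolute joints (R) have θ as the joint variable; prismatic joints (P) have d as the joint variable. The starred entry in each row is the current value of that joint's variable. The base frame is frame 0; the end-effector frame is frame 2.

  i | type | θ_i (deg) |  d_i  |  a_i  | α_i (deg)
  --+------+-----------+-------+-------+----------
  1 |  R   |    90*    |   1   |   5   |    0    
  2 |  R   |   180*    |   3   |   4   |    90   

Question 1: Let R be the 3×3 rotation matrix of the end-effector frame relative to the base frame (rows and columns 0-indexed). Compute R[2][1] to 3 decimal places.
1.000

End-effector y-axis (col 1 of R) = (0.0000,-0.0000,1.0000)
R[2][1] = 1.0000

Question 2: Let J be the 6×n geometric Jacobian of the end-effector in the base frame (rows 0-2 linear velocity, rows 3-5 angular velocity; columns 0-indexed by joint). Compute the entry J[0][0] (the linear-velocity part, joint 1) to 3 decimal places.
-1.000

axis z_0 = ẑ; lever o_n−o_0 = (-0.0000,1.0000,4.0000)
cross product → J_v[:, 0] = (-1.0000,-0.0000,0.0000)
J_ω[:, 0] = z_0
entry J[0][0] = -1.0000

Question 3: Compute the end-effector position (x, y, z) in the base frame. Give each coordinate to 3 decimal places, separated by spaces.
-0.000 1.000 4.000

after link 1: o_1 = (0.0000, 5.0000, 1.0000)
after link 2: o_2 = (-0.0000, 1.0000, 4.0000)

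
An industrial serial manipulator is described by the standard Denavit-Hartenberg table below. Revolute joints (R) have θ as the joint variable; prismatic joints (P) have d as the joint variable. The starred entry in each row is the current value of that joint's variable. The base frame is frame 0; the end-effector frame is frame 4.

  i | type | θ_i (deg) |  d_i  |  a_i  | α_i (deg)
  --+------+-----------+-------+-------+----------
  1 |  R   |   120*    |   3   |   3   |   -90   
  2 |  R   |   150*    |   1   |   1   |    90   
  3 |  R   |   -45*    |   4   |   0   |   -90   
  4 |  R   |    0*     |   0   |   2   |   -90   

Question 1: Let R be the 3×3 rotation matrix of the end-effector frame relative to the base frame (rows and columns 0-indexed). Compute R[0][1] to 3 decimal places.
0.306

End-effector y-axis (col 1 of R) = (0.3062,0.8839,0.3536)
R[0][1] = 0.3062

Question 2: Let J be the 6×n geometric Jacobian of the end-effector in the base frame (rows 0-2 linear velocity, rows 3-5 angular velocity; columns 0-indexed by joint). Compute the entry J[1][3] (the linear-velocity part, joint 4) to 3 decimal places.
axis z_3 = (-0.3062,-0.8839,-0.3536); lever o_n−o_3 = (1.8371,-0.3536,-0.7071)
cross product → J_v[:, 3] = (0.5000,-0.8660,1.7321)
J_ω[:, 3] = z_3
entry J[1][3] = -0.8660

-0.866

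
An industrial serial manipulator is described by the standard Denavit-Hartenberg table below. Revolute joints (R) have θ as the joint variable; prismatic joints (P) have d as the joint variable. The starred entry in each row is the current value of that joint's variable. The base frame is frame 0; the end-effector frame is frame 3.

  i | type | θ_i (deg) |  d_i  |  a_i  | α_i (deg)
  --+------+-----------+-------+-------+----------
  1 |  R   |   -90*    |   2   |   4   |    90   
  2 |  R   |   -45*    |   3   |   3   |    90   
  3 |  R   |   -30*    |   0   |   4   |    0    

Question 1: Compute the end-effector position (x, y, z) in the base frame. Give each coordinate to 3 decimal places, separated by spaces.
after link 1: o_1 = (0.0000, -4.0000, 2.0000)
after link 2: o_2 = (-3.0000, -6.1213, -0.1213)
after link 3: o_3 = (-1.0000, -8.5708, -2.5708)

-1.000 -8.571 -2.571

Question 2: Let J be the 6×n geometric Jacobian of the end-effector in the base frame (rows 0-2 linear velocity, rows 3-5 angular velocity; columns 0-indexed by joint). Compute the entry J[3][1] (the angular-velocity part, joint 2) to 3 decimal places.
axis z_1 = (-1.0000,-0.0000,0.0000); lever o_n−o_1 = (-1.0000,-4.5708,-4.5708)
cross product → J_v[:, 1] = (0.0000,-4.5708,4.5708)
J_ω[:, 1] = z_1
entry J[3][1] = -1.0000

-1.000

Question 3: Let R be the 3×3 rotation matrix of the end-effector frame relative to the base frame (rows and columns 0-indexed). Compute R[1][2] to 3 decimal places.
0.707

End-effector z-axis (col 2 of R) = (-0.0000,0.7071,-0.7071)
R[1][2] = 0.7071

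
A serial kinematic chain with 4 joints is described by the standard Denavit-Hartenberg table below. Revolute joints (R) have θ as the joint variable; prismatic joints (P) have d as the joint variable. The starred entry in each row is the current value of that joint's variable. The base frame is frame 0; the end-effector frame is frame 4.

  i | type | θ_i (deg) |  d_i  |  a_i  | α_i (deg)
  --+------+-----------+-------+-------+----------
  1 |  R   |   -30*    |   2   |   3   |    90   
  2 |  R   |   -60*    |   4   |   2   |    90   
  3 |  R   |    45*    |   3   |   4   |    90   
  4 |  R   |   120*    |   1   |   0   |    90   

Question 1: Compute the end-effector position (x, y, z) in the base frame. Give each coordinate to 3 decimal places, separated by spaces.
-0.316 -6.886 -4.294

after link 1: o_1 = (2.5981, -1.5000, 2.0000)
after link 2: o_2 = (1.4641, -5.4641, 0.2679)
after link 3: o_3 = (-0.9754, -7.3217, -3.6815)
after link 4: o_4 = (-0.3156, -6.8861, -4.2939)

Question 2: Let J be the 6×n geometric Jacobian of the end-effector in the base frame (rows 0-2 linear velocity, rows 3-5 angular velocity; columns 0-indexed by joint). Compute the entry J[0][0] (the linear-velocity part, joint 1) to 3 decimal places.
6.886

axis z_0 = ẑ; lever o_n−o_0 = (-0.3156,-6.8861,-4.2939)
cross product → J_v[:, 0] = (6.8861,-0.3156,0.0000)
J_ω[:, 0] = z_0
entry J[0][0] = 6.8861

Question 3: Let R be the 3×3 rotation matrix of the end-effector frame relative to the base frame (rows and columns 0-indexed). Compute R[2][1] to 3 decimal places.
-0.612

End-effector y-axis (col 1 of R) = (0.6597,0.4356,-0.6124)
R[2][1] = -0.6124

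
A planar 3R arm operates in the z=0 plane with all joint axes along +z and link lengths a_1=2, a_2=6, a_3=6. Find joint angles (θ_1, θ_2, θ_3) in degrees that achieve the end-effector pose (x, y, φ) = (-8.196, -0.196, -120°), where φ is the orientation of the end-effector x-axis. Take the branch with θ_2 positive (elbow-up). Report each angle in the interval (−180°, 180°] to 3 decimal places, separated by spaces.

89.998 60.000 90.002

wrist centre = target − a_3·(cos φ, sin φ) = (-5.1960, 5.0002)
cos θ_2 = (51.9999−2²−6²)/(2·2·6) = 0.5000; θ_2 = 60.0002° (elbow-up)
β = atan2(5.0002,-5.1960) = 136.1004°; ψ = atan2(5.1962,5.0000) = 46.1022°
θ_1 = β − ψ = 89.9982°
θ_3 = φ − θ_1 − θ_2 = 90.0017° (wrapped to (-180°,180°])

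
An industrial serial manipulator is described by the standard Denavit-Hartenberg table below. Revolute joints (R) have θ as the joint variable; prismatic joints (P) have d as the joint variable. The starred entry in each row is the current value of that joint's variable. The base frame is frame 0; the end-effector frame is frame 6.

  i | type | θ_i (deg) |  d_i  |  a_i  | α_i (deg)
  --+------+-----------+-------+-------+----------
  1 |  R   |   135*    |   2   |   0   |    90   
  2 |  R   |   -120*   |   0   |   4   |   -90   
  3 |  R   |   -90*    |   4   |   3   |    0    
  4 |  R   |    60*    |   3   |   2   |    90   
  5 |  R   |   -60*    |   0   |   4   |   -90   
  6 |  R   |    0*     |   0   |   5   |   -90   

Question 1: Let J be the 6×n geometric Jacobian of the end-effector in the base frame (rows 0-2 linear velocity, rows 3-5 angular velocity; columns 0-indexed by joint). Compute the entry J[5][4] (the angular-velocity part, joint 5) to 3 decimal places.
axis z_4 = (0.4356,0.7891,0.4330); lever o_n−o_4 = (7.7418,-4.5598,0.5221)
cross product → J_v[:, 4] = (2.3865,3.1249,-8.0957)
J_ω[:, 4] = z_4
entry J[5][4] = 0.4330

0.433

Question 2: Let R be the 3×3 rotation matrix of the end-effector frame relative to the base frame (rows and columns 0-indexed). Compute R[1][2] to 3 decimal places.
End-effector z-axis (col 2 of R) = (-0.4356,-0.7891,-0.4330)
R[1][2] = -0.7891

-0.789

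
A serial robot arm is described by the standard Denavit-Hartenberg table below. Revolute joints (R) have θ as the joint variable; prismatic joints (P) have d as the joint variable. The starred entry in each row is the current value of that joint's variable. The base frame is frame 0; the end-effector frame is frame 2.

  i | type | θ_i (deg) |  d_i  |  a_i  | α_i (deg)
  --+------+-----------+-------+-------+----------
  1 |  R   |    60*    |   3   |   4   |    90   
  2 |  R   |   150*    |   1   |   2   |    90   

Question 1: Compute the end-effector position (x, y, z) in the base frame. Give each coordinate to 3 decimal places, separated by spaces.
2.000 1.464 4.000

after link 1: o_1 = (2.0000, 3.4641, 3.0000)
after link 2: o_2 = (2.0000, 1.4641, 4.0000)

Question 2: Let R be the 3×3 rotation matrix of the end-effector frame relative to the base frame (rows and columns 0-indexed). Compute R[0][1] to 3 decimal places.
End-effector y-axis (col 1 of R) = (0.8660,-0.5000,0.0000)
R[0][1] = 0.8660

0.866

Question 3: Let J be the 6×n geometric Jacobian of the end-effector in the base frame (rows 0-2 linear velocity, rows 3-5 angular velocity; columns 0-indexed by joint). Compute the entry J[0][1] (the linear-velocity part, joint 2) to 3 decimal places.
-0.500

axis z_1 = (0.8660,-0.5000,0.0000); lever o_n−o_1 = (-0.0000,-2.0000,1.0000)
cross product → J_v[:, 1] = (-0.5000,-0.8660,-1.7321)
J_ω[:, 1] = z_1
entry J[0][1] = -0.5000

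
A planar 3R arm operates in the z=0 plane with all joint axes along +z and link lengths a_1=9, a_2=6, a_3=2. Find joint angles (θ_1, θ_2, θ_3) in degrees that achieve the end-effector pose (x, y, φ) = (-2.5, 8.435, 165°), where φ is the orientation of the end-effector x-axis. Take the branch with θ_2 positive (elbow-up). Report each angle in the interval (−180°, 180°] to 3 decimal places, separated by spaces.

wrist centre = target − a_3·(cos φ, sin φ) = (-0.5681, 7.9174)
cos θ_2 = (63.0074−9²−6²)/(2·9·6) = -0.4999; θ_2 = 119.9955° (elbow-up)
β = atan2(7.9174,-0.5681) = 94.1045°; ψ = atan2(5.1964,6.0004) = 40.8927°
θ_1 = β − ψ = 53.2118°
θ_3 = φ − θ_1 − θ_2 = -8.2072° (wrapped to (-180°,180°])

53.212 119.995 -8.207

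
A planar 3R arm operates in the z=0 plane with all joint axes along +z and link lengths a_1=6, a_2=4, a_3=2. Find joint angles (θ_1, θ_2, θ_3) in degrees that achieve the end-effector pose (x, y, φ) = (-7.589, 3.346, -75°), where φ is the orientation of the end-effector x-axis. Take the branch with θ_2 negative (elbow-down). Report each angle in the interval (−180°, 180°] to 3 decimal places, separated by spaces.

158.862 -29.990 156.128

wrist centre = target − a_3·(cos φ, sin φ) = (-8.1066, 5.2779)
cos θ_2 = (93.5733−6²−4²)/(2·6·4) = 0.8661; θ_2 = -29.9903° (elbow-down)
β = atan2(5.2779,-8.1066) = 146.9337°; ψ = atan2(-1.9994,9.4644) = -11.9286°
θ_1 = β − ψ = 158.8624°
θ_3 = φ − θ_1 − θ_2 = 156.1279° (wrapped to (-180°,180°])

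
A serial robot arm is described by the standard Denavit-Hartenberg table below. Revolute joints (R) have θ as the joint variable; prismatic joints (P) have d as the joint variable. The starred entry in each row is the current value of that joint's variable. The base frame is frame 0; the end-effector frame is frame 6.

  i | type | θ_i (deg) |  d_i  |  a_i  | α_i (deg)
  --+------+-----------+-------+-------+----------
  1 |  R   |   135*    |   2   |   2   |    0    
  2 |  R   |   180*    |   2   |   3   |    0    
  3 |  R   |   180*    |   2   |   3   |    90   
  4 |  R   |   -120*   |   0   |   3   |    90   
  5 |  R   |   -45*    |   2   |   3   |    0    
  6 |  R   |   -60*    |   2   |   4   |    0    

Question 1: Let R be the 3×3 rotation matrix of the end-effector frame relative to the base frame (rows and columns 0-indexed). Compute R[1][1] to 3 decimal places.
End-effector y-axis (col 1 of R) = (0.1585,-0.5245,-0.8365)
R[1][1] = -0.5245

-0.525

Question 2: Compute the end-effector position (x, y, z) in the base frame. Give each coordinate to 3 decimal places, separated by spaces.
-1.752 -6.712 4.461

after link 1: o_1 = (-1.4142, 1.4142, 2.0000)
after link 2: o_2 = (0.7071, -0.7071, 4.0000)
after link 3: o_3 = (-1.4142, 1.4142, 6.0000)
after link 4: o_4 = (-0.3536, 0.3536, 3.4019)
after link 5: o_5 = (0.1212, -3.1212, 2.5648)
after link 6: o_6 = (-1.7521, -6.7120, 4.4614)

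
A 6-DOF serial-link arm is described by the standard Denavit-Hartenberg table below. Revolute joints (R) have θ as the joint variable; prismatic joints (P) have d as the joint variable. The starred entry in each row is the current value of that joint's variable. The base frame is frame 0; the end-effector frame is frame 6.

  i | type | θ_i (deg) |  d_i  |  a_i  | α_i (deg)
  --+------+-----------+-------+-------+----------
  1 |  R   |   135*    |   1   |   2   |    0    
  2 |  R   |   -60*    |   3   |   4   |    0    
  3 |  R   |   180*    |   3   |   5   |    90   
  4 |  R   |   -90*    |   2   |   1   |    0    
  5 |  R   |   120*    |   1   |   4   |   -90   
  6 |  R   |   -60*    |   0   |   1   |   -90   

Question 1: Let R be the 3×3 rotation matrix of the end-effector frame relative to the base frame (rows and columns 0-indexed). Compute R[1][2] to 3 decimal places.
End-effector z-axis (col 2 of R) = (0.2888,-0.8539,0.4330)
R[1][2] = -0.8539

-0.854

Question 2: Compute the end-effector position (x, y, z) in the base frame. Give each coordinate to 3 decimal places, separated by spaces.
after link 1: o_1 = (-1.4142, 1.4142, 1.0000)
after link 2: o_2 = (-0.3789, 5.2779, 4.0000)
after link 3: o_3 = (-1.6730, 0.4483, 7.0000)
after link 4: o_4 = (-3.6049, 0.9659, 6.0000)
after link 5: o_5 = (-5.4674, -2.1213, 8.0000)
after link 6: o_6 = (-6.4160, -2.3154, 8.2500)

-6.416 -2.315 8.250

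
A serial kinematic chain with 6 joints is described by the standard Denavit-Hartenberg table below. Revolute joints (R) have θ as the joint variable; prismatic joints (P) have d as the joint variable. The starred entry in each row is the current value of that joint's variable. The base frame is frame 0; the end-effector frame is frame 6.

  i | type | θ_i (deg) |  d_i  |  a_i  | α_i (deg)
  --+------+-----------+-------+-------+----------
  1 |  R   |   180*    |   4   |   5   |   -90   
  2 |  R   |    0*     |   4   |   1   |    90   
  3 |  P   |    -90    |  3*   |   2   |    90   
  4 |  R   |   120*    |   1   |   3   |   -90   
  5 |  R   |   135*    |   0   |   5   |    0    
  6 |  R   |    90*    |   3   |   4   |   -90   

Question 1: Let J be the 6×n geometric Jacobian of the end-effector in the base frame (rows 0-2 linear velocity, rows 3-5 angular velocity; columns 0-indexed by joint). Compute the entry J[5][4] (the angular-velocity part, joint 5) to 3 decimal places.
-0.500

axis z_4 = (0.0000,-0.8660,-0.5000); lever o_n−o_4 = (-0.7071,0.5839,-7.0114)
cross product → J_v[:, 4] = (6.3640,0.3536,-0.6124)
J_ω[:, 4] = z_4
entry J[5][4] = -0.5000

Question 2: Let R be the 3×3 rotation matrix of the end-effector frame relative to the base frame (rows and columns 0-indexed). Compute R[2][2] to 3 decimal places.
End-effector z-axis (col 2 of R) = (0.7071,-0.3536,0.6124)
R[2][2] = 0.6124

0.612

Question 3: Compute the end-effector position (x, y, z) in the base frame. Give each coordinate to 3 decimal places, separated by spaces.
-5.707 -2.916 2.587

after link 1: o_1 = (-5.0000, 0.0000, 4.0000)
after link 2: o_2 = (-6.0000, -4.0000, 4.0000)
after link 3: o_3 = (-6.0000, -2.0000, 7.0000)
after link 4: o_4 = (-5.0000, -3.5000, 9.5981)
after link 5: o_5 = (-8.5355, -1.7322, 6.5362)
after link 6: o_6 = (-5.7071, -2.9161, 2.5867)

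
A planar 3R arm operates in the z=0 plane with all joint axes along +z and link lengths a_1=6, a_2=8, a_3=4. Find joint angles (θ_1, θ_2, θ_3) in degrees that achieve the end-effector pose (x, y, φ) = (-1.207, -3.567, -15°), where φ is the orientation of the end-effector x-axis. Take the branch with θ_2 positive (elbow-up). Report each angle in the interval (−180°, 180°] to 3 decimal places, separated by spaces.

wrist centre = target − a_3·(cos φ, sin φ) = (-5.0707, -2.5317)
cos θ_2 = (32.1217−6²−8²)/(2·6·8) = -0.7071; θ_2 = 134.9967° (elbow-up)
β = atan2(-2.5317,-5.0707) = -153.4678°; ψ = atan2(5.6572,0.3435) = 86.5256°
θ_1 = β − ψ = -239.9933°
θ_3 = φ − θ_1 − θ_2 = 89.9966° (wrapped to (-180°,180°])

120.007 134.997 89.997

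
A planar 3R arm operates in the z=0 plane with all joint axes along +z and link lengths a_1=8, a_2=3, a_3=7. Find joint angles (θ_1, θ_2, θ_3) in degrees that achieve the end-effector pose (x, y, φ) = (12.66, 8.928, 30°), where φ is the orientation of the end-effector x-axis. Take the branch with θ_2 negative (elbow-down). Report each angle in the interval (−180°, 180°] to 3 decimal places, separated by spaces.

60.001 -90.007 60.006

wrist centre = target − a_3·(cos φ, sin φ) = (6.5978, 5.4280)
cos θ_2 = (72.9944−8²−3²)/(2·8·3) = -0.0001; θ_2 = -90.0066° (elbow-down)
β = atan2(5.4280,6.5978) = 39.4440°; ψ = atan2(-3.0000,7.9997) = -20.5569°
θ_1 = β − ψ = 60.0008°
θ_3 = φ − θ_1 − θ_2 = 60.0058° (wrapped to (-180°,180°])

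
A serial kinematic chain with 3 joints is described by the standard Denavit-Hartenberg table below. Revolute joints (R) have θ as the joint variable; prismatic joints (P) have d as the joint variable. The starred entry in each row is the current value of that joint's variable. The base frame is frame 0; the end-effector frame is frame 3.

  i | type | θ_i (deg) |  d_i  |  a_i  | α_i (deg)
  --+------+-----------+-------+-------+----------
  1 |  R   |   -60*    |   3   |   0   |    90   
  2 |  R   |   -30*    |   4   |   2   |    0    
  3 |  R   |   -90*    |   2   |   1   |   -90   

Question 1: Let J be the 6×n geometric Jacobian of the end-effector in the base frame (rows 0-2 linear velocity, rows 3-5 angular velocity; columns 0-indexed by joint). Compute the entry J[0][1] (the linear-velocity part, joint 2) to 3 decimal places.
axis z_1 = (-0.8660,-0.5000,0.0000); lever o_n−o_1 = (-4.5801,-4.0670,-1.8660)
cross product → J_v[:, 1] = (0.9330,-1.6160,1.2321)
J_ω[:, 1] = z_1
entry J[0][1] = 0.9330

0.933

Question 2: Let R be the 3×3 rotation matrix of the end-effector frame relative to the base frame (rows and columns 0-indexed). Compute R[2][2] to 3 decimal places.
End-effector z-axis (col 2 of R) = (0.4330,-0.7500,-0.5000)
R[2][2] = -0.5000

-0.500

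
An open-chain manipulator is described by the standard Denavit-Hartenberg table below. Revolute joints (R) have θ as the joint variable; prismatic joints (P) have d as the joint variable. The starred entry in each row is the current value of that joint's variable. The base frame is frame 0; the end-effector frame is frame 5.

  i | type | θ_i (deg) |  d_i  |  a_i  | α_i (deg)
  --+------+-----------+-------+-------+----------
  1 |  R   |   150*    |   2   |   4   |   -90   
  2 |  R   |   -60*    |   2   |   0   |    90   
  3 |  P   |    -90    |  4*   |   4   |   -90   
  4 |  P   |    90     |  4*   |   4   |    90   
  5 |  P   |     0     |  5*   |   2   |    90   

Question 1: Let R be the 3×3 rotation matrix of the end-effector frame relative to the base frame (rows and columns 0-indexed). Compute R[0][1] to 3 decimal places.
0.500

End-effector y-axis (col 1 of R) = (0.5000,0.8660,0.0000)
R[0][1] = 0.5000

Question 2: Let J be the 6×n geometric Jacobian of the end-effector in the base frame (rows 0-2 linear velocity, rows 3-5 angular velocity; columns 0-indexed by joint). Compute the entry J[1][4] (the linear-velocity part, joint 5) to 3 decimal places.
0.866

prismatic axis z_4 = (0.5000,0.8660,0.0000)
J_v[:, 4] = z_4; J_ω[:, 4] = (0,0,0)
entry J[1][4] = 0.8660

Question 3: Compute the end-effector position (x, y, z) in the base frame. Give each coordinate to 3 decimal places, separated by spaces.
-3.196 9.928 4.464

after link 1: o_1 = (-3.4641, 2.0000, 2.0000)
after link 2: o_2 = (-4.4641, 0.2679, 2.0000)
after link 3: o_3 = (0.5359, 2.0000, 4.0000)
after link 4: o_4 = (-4.1962, 4.7321, 5.4641)
after link 5: o_5 = (-3.1962, 9.9282, 4.4641)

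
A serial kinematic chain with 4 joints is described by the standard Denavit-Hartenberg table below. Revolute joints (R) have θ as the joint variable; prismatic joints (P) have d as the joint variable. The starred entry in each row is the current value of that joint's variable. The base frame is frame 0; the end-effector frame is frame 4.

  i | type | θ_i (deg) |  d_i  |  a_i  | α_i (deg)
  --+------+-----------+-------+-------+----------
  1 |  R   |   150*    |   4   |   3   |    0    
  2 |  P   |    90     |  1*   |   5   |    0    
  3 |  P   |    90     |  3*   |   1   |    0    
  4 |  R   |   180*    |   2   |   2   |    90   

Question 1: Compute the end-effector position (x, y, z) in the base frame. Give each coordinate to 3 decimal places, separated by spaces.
-5.964 -2.330 10.000

after link 1: o_1 = (-2.5981, 1.5000, 4.0000)
after link 2: o_2 = (-5.0981, -2.8301, 5.0000)
after link 3: o_3 = (-4.2321, -3.3301, 8.0000)
after link 4: o_4 = (-5.9641, -2.3301, 10.0000)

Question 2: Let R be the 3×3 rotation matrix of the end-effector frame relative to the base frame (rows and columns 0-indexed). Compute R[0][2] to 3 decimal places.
End-effector z-axis (col 2 of R) = (0.5000,0.8660,0.0000)
R[0][2] = 0.5000

0.500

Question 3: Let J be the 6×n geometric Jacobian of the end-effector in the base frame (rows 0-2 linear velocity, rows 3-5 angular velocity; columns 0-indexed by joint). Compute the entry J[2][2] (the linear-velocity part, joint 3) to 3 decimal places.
1.000

prismatic axis z_2 = (0.0000,0.0000,1.0000)
J_v[:, 2] = z_2; J_ω[:, 2] = (0,0,0)
entry J[2][2] = 1.0000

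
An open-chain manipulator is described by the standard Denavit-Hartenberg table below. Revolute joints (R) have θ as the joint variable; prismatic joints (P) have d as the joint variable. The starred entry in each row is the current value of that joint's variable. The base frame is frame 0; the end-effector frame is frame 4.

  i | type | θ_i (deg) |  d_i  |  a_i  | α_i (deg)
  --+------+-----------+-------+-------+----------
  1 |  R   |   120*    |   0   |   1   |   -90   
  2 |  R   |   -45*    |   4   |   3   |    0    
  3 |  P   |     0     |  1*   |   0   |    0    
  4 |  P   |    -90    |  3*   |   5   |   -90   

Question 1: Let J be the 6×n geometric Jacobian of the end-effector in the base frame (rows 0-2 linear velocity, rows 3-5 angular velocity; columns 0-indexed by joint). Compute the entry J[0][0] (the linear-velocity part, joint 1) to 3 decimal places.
4.359

axis z_0 = ẑ; lever o_n−o_0 = (-6.7211,-4.3587,5.6569)
cross product → J_v[:, 0] = (4.3587,-6.7211,0.0000)
J_ω[:, 0] = z_0
entry J[0][0] = 4.3587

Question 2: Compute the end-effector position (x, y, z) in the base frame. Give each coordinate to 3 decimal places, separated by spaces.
-6.721 -4.359 5.657

after link 1: o_1 = (-0.5000, 0.8660, 0.0000)
after link 2: o_2 = (-5.0248, 0.7031, 2.1213)
after link 3: o_3 = (-5.8908, 0.2031, 2.1213)
after link 4: o_4 = (-6.7211, -4.3587, 5.6569)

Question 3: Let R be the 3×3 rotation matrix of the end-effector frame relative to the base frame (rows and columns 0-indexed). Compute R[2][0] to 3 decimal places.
0.707

End-effector x-axis (col 0 of R) = (0.3536,-0.6124,0.7071)
R[2][0] = 0.7071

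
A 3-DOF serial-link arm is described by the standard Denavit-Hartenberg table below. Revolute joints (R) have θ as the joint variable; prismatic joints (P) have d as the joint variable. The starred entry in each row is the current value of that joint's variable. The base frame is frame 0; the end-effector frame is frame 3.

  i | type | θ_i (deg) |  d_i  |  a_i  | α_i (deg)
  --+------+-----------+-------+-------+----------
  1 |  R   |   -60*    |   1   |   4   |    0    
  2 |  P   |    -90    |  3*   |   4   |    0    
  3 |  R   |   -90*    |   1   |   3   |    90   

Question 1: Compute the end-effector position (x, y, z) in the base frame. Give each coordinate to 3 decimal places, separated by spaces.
-2.964 -2.866 5.000

after link 1: o_1 = (2.0000, -3.4641, 1.0000)
after link 2: o_2 = (-1.4641, -5.4641, 4.0000)
after link 3: o_3 = (-2.9641, -2.8660, 5.0000)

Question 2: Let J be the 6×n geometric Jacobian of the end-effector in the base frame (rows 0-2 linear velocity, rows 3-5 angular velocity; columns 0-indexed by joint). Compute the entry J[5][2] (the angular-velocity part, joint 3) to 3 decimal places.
1.000

axis z_2 = (0.0000,0.0000,1.0000); lever o_n−o_2 = (-1.5000,2.5981,1.0000)
cross product → J_v[:, 2] = (-2.5981,-1.5000,0.0000)
J_ω[:, 2] = z_2
entry J[5][2] = 1.0000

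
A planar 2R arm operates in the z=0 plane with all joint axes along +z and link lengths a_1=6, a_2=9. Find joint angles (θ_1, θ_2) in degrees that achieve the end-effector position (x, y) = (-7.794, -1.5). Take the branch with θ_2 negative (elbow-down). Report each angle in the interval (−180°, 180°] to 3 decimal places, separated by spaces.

cos θ_2 = (62.9964−6²−9²)/(2·6·9) = -0.5000; θ_2 = -120.0022° (elbow-down)
β = atan2(-1.5000,-7.7940) = -169.1063°; ψ = atan2(-7.7941,1.4997) = -79.1085°
θ_1 = β − ψ = -89.9978°

-89.998 -120.002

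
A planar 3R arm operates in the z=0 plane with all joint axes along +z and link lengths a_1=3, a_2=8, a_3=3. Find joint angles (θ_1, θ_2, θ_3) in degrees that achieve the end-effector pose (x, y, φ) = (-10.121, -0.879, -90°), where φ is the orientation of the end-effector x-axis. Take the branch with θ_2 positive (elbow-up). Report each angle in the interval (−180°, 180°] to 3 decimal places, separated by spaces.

wrist centre = target − a_3·(cos φ, sin φ) = (-10.1210, 2.1210)
cos θ_2 = (106.9333−3²−8²)/(2·3·8) = 0.7069; θ_2 = 45.0132° (elbow-up)
β = atan2(2.1210,-10.1210) = 168.1641°; ψ = atan2(5.6582,8.6555) = 33.1728°
θ_1 = β − ψ = 134.9913°
θ_3 = φ − θ_1 − θ_2 = 89.9954° (wrapped to (-180°,180°])

134.991 45.013 89.995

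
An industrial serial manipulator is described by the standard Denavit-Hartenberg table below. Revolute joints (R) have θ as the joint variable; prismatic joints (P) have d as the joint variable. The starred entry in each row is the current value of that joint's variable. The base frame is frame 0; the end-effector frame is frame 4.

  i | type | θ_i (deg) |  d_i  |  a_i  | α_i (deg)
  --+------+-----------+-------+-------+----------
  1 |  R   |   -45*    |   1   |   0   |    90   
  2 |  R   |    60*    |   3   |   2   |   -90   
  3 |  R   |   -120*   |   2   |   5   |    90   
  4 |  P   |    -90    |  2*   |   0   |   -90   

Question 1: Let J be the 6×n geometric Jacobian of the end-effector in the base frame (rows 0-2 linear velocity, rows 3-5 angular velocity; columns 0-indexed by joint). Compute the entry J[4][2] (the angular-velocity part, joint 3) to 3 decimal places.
0.612

axis z_2 = (-0.6124,0.6124,0.5000); lever o_n−o_2 = (-5.0758,0.3662,-2.6651)
cross product → J_v[:, 2] = (-1.8151,-4.1699,2.8840)
J_ω[:, 2] = z_2
entry J[4][2] = 0.6124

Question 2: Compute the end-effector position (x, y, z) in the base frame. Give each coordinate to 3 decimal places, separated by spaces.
after link 1: o_1 = (0.0000, 0.0000, 1.0000)
after link 2: o_2 = (-1.4142, -2.8284, 2.7321)
after link 3: o_3 = (-6.5847, -3.7817, 1.5670)
after link 4: o_4 = (-6.4900, -2.4622, 0.0670)

-6.490 -2.462 0.067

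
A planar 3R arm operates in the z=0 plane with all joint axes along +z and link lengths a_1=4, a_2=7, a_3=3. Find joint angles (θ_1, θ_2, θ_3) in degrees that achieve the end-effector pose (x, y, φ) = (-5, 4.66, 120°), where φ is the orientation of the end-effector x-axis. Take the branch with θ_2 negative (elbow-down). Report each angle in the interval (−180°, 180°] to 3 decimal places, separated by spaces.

-89.994 -150.002 -0.004

wrist centre = target − a_3·(cos φ, sin φ) = (-3.5000, 2.0619)
cos θ_2 = (16.5015−4²−7²)/(2·4·7) = -0.8660; θ_2 = -150.0021° (elbow-down)
β = atan2(2.0619,-3.5000) = 149.4968°; ψ = atan2(-3.4998,-2.0623) = -120.5095°
θ_1 = β − ψ = 270.0063°
θ_3 = φ − θ_1 − θ_2 = -0.0042° (wrapped to (-180°,180°])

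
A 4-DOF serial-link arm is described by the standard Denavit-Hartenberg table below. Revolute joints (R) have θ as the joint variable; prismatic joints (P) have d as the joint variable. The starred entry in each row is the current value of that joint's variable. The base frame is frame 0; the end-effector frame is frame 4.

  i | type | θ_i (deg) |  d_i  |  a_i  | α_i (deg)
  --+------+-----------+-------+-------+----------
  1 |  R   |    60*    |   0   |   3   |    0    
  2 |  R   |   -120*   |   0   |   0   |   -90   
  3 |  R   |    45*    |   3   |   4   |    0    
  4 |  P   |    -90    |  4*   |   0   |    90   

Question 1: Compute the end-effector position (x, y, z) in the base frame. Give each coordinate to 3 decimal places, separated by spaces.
8.976 3.649 -2.828

after link 1: o_1 = (1.5000, 2.5981, 0.0000)
after link 2: o_2 = (1.5000, 2.5981, 0.0000)
after link 3: o_3 = (5.5123, 1.6486, -2.8284)
after link 4: o_4 = (8.9764, 3.6486, -2.8284)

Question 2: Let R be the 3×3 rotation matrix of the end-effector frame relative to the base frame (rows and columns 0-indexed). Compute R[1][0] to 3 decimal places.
-0.612

End-effector x-axis (col 0 of R) = (0.3536,-0.6124,0.7071)
R[1][0] = -0.6124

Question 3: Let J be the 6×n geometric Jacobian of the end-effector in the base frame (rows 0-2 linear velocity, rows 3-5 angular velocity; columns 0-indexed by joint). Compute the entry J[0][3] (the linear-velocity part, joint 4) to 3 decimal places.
prismatic axis z_3 = (0.8660,0.5000,0.0000)
J_v[:, 3] = z_3; J_ω[:, 3] = (0,0,0)
entry J[0][3] = 0.8660

0.866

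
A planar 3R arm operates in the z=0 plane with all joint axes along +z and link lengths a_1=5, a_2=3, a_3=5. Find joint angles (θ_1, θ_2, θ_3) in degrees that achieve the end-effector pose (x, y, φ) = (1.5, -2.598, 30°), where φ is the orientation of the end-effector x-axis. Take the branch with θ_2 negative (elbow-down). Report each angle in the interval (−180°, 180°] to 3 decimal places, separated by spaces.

wrist centre = target − a_3·(cos φ, sin φ) = (-2.8301, -5.0980)
cos θ_2 = (33.9992−5²−3²)/(2·5·3) = -0.0000; θ_2 = -90.0015° (elbow-down)
β = atan2(-5.0980,-2.8301) = -119.0366°; ψ = atan2(-3.0000,4.9999) = -30.9641°
θ_1 = β − ψ = -88.0725°
θ_3 = φ − θ_1 − θ_2 = -151.9261° (wrapped to (-180°,180°])

-88.072 -90.001 -151.926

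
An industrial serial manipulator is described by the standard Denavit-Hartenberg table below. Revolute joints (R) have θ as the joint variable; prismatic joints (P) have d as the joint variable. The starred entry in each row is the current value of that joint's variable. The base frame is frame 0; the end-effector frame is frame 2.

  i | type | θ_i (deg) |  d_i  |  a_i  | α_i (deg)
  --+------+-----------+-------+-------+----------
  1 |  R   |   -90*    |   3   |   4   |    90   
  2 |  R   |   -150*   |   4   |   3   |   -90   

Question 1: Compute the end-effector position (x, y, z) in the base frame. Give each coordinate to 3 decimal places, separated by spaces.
after link 1: o_1 = (0.0000, -4.0000, 3.0000)
after link 2: o_2 = (-4.0000, -1.4019, 1.5000)

-4.000 -1.402 1.500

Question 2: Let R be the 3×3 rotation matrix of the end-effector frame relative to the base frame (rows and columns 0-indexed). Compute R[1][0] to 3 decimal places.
End-effector x-axis (col 0 of R) = (-0.0000,0.8660,-0.5000)
R[1][0] = 0.8660

0.866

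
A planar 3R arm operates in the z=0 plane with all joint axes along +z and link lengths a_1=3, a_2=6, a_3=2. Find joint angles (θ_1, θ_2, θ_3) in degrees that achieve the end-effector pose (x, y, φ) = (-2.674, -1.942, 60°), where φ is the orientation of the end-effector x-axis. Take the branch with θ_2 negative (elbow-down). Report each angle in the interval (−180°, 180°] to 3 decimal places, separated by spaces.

wrist centre = target − a_3·(cos φ, sin φ) = (-3.6740, -3.6741)
cos θ_2 = (26.9969−3²−6²)/(2·3·6) = -0.5001; θ_2 = -120.0057° (elbow-down)
β = atan2(-3.6741,-3.6740) = -134.9996°; ψ = atan2(-5.1959,-0.0005) = -90.0057°
θ_1 = β − ψ = -44.9940°
θ_3 = φ − θ_1 − θ_2 = -135.0004° (wrapped to (-180°,180°])

-44.994 -120.006 -135.000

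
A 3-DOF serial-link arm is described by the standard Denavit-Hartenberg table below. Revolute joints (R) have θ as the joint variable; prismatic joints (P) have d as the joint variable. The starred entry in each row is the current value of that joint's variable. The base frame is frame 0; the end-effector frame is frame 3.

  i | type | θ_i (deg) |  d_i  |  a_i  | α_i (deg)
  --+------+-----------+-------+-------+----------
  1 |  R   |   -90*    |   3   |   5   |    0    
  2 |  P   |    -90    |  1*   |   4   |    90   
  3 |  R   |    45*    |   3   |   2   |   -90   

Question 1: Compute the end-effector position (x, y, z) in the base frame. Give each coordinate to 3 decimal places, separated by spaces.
after link 1: o_1 = (0.0000, -5.0000, 3.0000)
after link 2: o_2 = (-4.0000, -5.0000, 4.0000)
after link 3: o_3 = (-5.4142, -2.0000, 5.4142)

-5.414 -2.000 5.414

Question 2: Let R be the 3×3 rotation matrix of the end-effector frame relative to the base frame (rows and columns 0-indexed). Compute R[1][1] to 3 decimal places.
-1.000

End-effector y-axis (col 1 of R) = (0.0000,-1.0000,-0.0000)
R[1][1] = -1.0000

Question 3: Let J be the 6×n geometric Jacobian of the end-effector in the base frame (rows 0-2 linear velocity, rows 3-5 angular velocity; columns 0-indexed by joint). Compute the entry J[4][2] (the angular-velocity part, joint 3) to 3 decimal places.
1.000

axis z_2 = (-0.0000,1.0000,0.0000); lever o_n−o_2 = (-1.4142,3.0000,1.4142)
cross product → J_v[:, 2] = (1.4142,0.0000,1.4142)
J_ω[:, 2] = z_2
entry J[4][2] = 1.0000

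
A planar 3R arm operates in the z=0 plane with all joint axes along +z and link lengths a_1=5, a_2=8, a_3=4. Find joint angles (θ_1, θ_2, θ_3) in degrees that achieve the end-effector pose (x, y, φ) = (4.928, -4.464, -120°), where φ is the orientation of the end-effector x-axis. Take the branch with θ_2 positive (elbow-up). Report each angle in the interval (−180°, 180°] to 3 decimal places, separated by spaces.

wrist centre = target − a_3·(cos φ, sin φ) = (6.9280, -0.9999)
cos θ_2 = (48.9970−5²−8²)/(2·5·8) = -0.5000; θ_2 = 120.0025° (elbow-up)
β = atan2(-0.9999,6.9280) = -8.2126°; ψ = atan2(6.9280,0.9997) = 81.7890°
θ_1 = β − ψ = -90.0017°
θ_3 = φ − θ_1 − θ_2 = -150.0008° (wrapped to (-180°,180°])

-90.002 120.002 -150.001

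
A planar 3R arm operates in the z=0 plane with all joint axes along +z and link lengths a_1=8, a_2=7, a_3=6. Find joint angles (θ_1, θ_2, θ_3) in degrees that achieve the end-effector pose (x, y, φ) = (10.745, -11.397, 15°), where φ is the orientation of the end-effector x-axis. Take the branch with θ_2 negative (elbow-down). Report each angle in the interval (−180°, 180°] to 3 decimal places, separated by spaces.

wrist centre = target − a_3·(cos φ, sin φ) = (4.9494, -12.9499)
cos θ_2 = (192.1973−8²−7²)/(2·8·7) = 0.7071; θ_2 = -44.9990° (elbow-down)
β = atan2(-12.9499,4.9494) = -69.0832°; ψ = atan2(-4.9497,12.9498) = -20.9178°
θ_1 = β − ψ = -48.1654°
θ_3 = φ − θ_1 − θ_2 = 108.1645° (wrapped to (-180°,180°])

-48.165 -44.999 108.164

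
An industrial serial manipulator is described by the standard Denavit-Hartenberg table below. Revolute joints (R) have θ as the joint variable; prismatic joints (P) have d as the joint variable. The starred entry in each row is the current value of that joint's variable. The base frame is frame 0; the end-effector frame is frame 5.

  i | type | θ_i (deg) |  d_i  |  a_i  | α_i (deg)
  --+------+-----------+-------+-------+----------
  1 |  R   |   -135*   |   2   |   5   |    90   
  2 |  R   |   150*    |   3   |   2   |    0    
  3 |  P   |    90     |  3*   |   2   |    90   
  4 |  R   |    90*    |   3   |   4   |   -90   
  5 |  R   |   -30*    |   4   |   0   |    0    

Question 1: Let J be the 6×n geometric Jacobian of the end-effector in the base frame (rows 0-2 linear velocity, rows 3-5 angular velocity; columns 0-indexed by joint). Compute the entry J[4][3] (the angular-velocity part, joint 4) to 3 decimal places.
axis z_3 = (0.6124,0.6124,0.5000); lever o_n−o_3 = (-2.4055,3.2513,4.9641)
cross product → J_v[:, 3] = (1.4142,-4.2426,3.4641)
J_ω[:, 3] = z_3
entry J[4][3] = 0.6124

0.612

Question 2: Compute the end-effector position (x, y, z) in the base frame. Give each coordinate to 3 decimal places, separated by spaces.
-8.252 5.890 6.232

after link 1: o_1 = (-3.5355, -3.5355, 2.0000)
after link 2: o_2 = (-4.4321, -0.1895, 3.0000)
after link 3: o_3 = (-5.8463, 2.6390, 1.2679)
after link 4: o_4 = (-6.8376, 7.3045, 2.7679)
after link 5: o_5 = (-8.2518, 5.8903, 6.2321)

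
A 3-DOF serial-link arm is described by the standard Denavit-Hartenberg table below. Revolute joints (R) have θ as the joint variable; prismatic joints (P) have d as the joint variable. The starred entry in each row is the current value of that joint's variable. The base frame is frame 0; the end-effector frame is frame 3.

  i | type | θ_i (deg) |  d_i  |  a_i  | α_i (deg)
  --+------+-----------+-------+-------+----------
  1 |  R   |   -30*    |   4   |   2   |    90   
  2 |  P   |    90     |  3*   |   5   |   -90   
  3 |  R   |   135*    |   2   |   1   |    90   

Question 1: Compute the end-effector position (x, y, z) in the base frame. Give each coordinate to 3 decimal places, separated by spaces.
after link 1: o_1 = (1.7321, -1.0000, 4.0000)
after link 2: o_2 = (0.2321, -3.5981, 9.0000)
after link 3: o_3 = (-1.1464, -1.9857, 8.2929)

-1.146 -1.986 8.293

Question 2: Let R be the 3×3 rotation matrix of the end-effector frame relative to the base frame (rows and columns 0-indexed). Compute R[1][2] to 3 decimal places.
0.612

End-effector z-axis (col 2 of R) = (0.3536,0.6124,0.7071)
R[1][2] = 0.6124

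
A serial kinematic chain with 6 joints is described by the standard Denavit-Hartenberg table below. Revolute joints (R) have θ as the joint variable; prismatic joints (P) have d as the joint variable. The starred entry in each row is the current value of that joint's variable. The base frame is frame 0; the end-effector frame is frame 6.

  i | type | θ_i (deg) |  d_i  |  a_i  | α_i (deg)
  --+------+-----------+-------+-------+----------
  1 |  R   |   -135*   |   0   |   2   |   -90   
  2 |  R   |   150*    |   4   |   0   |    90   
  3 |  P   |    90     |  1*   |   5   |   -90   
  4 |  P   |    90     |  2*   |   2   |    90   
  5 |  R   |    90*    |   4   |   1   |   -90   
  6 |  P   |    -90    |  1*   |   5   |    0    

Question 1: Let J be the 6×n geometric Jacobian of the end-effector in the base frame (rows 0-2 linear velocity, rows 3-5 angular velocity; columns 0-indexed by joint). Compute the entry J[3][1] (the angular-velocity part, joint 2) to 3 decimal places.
axis z_1 = (0.7071,-0.7071,0.0000); lever o_n−o_1 = (10.8908,-14.5650,1.5000)
cross product → J_v[:, 1] = (-1.0607,-1.0607,-2.5981)
J_ω[:, 1] = z_1
entry J[3][1] = 0.7071

0.707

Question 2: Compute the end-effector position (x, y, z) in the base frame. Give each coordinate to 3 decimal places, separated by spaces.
9.477 -15.979 1.500

after link 1: o_1 = (-1.4142, -1.4142, 0.0000)
after link 2: o_2 = (1.4142, -4.2426, 0.0000)
after link 3: o_3 = (4.5962, -8.1317, -0.8660)
after link 4: o_4 = (4.0786, -8.6494, 1.8660)
after link 5: o_5 = (6.2946, -12.0902, 2.3660)
after link 6: o_6 = (9.4766, -15.9793, 1.5000)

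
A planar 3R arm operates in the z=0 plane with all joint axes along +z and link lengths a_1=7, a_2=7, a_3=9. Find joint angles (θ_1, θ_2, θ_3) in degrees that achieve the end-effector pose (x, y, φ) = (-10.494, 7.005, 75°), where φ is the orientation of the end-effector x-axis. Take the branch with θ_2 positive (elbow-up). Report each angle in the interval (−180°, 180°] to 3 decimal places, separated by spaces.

wrist centre = target − a_3·(cos φ, sin φ) = (-12.8234, -1.6883)
cos θ_2 = (167.2893−7²−7²)/(2·7·7) = 0.7070; θ_2 = 45.0059° (elbow-up)
β = atan2(-1.6883,-12.8234) = -172.4995°; ψ = atan2(4.9503,11.9492) = 22.5030°
θ_1 = β − ψ = -195.0025°
θ_3 = φ − θ_1 − θ_2 = -135.0034° (wrapped to (-180°,180°])

164.998 45.006 -135.003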